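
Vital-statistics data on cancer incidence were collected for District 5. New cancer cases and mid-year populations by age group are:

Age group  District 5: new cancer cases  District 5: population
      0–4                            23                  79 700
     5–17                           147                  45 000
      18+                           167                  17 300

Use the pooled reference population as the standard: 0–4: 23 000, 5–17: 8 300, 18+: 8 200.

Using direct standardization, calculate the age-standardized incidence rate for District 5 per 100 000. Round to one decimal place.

Age-specific rates per 100 000 for District 5: 28.86, 326.67, 965.32.
Standard total = 39 500; weights = 0.5823, 0.2101, 0.2076.
Standardized rate: 0.5823×28.86 + 0.2101×326.67 + 0.2076×965.32 = 285.8400 per 100 000.

285.8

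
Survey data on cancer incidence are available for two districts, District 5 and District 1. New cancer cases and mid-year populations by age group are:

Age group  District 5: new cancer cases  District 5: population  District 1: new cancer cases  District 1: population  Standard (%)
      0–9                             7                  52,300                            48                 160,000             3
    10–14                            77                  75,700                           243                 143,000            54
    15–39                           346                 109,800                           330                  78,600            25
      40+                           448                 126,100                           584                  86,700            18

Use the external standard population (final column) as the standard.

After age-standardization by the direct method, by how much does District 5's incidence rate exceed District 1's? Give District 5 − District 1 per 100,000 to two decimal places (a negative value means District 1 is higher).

Age-specific rates per 100,000 for District 5: 13.38, 101.72, 315.12, 355.27.
For District 1: 30.00, 169.93, 419.85, 673.59.
Standard weights: 0.03, 0.54, 0.25, 0.18.
District 5: 0.0300×13.38 + 0.5400×101.72 + 0.2500×315.12 + 0.1800×355.27 = 198.0577 per 100,000.
District 1: 0.0300×30.00 + 0.5400×169.93 + 0.2500×419.85 + 0.1800×673.59 = 318.8697 per 100,000.
Difference = 198.0577 − 318.8697 = -120.8120.

-120.81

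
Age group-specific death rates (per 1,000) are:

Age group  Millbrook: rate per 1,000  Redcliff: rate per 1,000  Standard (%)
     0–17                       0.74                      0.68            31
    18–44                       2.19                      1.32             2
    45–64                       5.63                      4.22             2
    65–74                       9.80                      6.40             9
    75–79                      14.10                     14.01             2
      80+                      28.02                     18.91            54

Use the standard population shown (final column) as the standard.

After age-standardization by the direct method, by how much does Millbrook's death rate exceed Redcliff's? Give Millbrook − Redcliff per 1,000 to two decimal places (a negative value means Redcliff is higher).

5.29

Standard weights: 0.31, 0.02, 0.02, 0.09, 0.02, 0.54.
Millbrook: 0.3100×0.74 + 0.0200×2.19 + 0.0200×5.63 + 0.0900×9.80 + 0.0200×14.10 + 0.5400×28.02 = 16.6806 per 1,000.
Redcliff: 0.3100×0.68 + 0.0200×1.32 + 0.0200×4.22 + 0.0900×6.40 + 0.0200×14.01 + 0.5400×18.91 = 11.3892 per 1,000.
Difference = 16.6806 − 11.3892 = 5.2914.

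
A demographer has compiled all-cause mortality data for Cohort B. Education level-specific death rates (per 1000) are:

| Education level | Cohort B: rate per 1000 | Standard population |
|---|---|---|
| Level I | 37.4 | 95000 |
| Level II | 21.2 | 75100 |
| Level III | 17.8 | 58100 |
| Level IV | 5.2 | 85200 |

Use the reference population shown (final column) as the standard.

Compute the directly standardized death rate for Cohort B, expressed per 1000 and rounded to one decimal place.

21.1

Standard total = 313400; weights = 0.3031, 0.2396, 0.1854, 0.2719.
Standardized rate: 0.3031×37.4 + 0.2396×21.2 + 0.1854×17.8 + 0.2719×5.2 = 21.1306 per 1000.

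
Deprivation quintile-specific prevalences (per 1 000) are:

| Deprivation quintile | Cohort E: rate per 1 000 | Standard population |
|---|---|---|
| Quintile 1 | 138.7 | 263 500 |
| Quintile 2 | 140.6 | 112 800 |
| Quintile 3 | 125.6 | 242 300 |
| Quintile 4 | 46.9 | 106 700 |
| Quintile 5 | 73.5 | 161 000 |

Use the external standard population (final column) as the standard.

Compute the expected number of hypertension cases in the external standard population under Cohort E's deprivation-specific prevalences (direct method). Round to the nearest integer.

Expected hypertension cases = Σ (standard pop × deprivation-specific rate ÷ 1 000)
= 263 500×138.7/1 000 + 112 800×140.6/1 000 + 242 300×125.6/1 000 + 106 700×46.9/1 000 + 161 000×73.5/1 000
= 36547.45 + 15859.68 + 30432.88 + 5004.23 + 11833.50 = 99677.74.

99678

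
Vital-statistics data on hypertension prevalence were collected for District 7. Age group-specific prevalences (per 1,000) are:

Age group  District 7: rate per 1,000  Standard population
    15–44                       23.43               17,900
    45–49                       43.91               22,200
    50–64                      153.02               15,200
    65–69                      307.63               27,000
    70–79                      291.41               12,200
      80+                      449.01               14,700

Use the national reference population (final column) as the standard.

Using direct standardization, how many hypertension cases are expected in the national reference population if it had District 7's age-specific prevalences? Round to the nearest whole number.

22182

Expected hypertension cases = Σ (standard pop × age-specific rate ÷ 1,000)
= 17,900×23.43/1,000 + 22,200×43.91/1,000 + 15,200×153.02/1,000 + 27,000×307.63/1,000 + 12,200×291.41/1,000 + 14,700×449.01/1,000
= 419.40 + 974.80 + 2325.90 + 8306.01 + 3555.20 + 6600.45 = 22181.76.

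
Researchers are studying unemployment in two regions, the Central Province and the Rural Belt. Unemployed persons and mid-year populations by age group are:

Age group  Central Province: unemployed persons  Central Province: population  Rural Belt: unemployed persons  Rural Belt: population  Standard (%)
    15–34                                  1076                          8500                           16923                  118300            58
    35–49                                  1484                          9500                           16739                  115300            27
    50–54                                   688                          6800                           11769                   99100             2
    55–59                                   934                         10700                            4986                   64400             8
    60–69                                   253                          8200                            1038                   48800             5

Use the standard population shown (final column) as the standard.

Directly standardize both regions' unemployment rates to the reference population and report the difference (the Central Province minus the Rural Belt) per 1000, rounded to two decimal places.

-5.65

Age-specific rates per 1000 for the Central Province: 126.588, 156.211, 101.176, 87.290, 30.854.
For the Rural Belt: 143.052, 145.178, 118.759, 77.422, 21.270.
Standard weights: 0.58, 0.27, 0.02, 0.08, 0.05.
The Central Province: 0.5800×126.588 + 0.2700×156.211 + 0.0200×101.176 + 0.0800×87.290 + 0.0500×30.854 = 126.1474 per 1000.
The Rural Belt: 0.5800×143.052 + 0.2700×145.178 + 0.0200×118.759 + 0.0800×77.422 + 0.0500×21.270 = 131.8004 per 1000.
Difference = 126.1474 − 131.8004 = -5.6530.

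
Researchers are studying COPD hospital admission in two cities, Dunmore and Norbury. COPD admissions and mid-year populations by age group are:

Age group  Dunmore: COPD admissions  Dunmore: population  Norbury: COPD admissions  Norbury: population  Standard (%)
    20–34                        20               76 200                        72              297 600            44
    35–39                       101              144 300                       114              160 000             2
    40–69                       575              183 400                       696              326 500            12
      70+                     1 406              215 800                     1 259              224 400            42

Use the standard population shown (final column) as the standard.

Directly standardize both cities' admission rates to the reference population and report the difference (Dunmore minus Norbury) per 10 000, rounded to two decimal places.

Age-specific rates per 10 000 for Dunmore: 2.62, 7.00, 31.35, 65.15.
For Norbury: 2.42, 7.12, 21.32, 56.11.
Standard weights: 0.44, 0.02, 0.12, 0.42.
Dunmore: 0.4400×2.62 + 0.0200×7.00 + 0.1200×31.35 + 0.4200×65.15 = 32.4213 per 10 000.
Norbury: 0.4400×2.42 + 0.0200×7.12 + 0.1200×21.32 + 0.4200×56.11 = 27.3292 per 10 000.
Difference = 32.4213 − 27.3292 = 5.0921.

5.09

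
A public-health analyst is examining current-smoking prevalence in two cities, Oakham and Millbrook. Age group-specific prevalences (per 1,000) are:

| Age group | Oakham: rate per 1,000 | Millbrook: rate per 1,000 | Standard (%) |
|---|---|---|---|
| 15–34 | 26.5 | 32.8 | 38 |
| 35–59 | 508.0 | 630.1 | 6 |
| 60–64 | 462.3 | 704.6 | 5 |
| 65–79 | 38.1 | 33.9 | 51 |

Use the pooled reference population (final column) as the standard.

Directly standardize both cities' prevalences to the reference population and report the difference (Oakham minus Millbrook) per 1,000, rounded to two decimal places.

-19.69

Standard weights: 0.38, 0.06, 0.05, 0.51.
Oakham: 0.3800×26.5 + 0.0600×508.0 + 0.0500×462.3 + 0.5100×38.1 = 83.0960 per 1,000.
Millbrook: 0.3800×32.8 + 0.0600×630.1 + 0.0500×704.6 + 0.5100×33.9 = 102.7890 per 1,000.
Difference = 83.0960 − 102.7890 = -19.6930.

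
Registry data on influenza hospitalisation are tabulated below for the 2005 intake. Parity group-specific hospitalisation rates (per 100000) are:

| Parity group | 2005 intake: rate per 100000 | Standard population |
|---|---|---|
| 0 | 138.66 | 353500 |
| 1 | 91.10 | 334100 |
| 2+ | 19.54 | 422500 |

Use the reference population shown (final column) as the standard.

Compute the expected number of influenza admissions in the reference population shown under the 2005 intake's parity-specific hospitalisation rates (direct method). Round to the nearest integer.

877

Expected influenza admissions = Σ (standard pop × parity-specific rate ÷ 100000)
= 353500×138.66/100000 + 334100×91.10/100000 + 422500×19.54/100000
= 490.16 + 304.37 + 82.56 = 877.08.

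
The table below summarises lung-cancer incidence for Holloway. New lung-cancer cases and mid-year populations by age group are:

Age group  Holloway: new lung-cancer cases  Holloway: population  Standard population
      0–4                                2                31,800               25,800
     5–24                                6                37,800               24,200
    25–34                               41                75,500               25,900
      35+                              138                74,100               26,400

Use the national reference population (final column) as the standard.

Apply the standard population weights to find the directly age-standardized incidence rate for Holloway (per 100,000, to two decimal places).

67.15

Age-specific rates per 100,000 for Holloway: 6.29, 15.87, 54.30, 186.23.
Standard total = 102,300; weights = 0.2522, 0.2366, 0.2532, 0.2581.
Standardized rate: 0.2522×6.29 + 0.2366×15.87 + 0.2532×54.30 + 0.2581×186.23 = 67.1503 per 100,000.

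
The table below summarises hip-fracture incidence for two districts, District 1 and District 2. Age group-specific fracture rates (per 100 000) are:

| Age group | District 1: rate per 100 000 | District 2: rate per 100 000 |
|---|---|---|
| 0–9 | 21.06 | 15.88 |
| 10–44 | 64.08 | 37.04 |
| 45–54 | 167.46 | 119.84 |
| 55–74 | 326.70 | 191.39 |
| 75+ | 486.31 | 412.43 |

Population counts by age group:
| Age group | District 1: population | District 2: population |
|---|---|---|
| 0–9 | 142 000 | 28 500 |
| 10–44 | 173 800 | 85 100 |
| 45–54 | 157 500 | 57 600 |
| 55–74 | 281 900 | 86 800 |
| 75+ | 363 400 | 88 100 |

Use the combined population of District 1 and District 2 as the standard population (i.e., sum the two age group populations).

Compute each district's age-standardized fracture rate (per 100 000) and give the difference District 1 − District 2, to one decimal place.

69.2

Combined standard total = 1 464 700; weights = 0.1164, 0.1768, 0.1469, 0.2517, 0.3083.
District 1: 0.1164×21.06 + 0.1768×64.08 + 0.1469×167.46 + 0.2517×326.70 + 0.3083×486.31 = 270.5161 per 100 000.
District 2: 0.1164×15.88 + 0.1768×37.04 + 0.1469×119.84 + 0.2517×191.39 + 0.3083×412.43 = 201.3057 per 100 000.
Difference = 270.5161 − 201.3057 = 69.2104.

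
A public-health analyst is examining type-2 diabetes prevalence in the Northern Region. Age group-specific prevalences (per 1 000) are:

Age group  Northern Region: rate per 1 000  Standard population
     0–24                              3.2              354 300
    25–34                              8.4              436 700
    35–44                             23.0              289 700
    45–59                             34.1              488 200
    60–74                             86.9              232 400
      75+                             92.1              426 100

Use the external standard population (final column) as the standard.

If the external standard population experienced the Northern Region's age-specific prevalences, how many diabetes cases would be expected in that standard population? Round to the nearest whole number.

Expected diabetes cases = Σ (standard pop × age-specific rate ÷ 1 000)
= 354 300×3.2/1 000 + 436 700×8.4/1 000 + 289 700×23.0/1 000 + 488 200×34.1/1 000 + 232 400×86.9/1 000 + 426 100×92.1/1 000
= 1133.76 + 3668.28 + 6663.10 + 16647.62 + 20195.56 + 39243.81 = 87552.13.

87552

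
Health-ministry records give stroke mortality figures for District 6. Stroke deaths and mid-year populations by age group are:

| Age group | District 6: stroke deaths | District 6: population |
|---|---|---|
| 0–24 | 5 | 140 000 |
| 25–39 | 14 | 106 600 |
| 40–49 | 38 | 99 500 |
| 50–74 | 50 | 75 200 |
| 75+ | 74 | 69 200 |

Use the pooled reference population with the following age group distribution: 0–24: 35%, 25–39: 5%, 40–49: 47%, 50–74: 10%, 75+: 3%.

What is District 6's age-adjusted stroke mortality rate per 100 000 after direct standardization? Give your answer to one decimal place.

Age-specific rates per 100 000 for District 6: 3.57, 13.13, 38.19, 66.49, 106.94.
Standard weights: 0.35, 0.05, 0.47, 0.10, 0.03.
Standardized rate: 0.3500×3.57 + 0.0500×13.13 + 0.4700×38.19 + 0.1000×66.49 + 0.0300×106.94 = 29.7134 per 100 000.

29.7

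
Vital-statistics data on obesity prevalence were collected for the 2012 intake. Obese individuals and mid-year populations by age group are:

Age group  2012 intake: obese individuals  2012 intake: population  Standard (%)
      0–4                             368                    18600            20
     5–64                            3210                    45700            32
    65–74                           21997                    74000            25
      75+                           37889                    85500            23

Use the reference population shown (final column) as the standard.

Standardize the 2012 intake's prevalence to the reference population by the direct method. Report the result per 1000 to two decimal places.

202.67

Age-specific rates per 1000 for the 2012 intake: 19.785, 70.241, 297.257, 443.146.
Standard weights: 0.20, 0.32, 0.25, 0.23.
Standardized rate: 0.2000×19.785 + 0.3200×70.241 + 0.2500×297.257 + 0.2300×443.146 = 202.6718 per 1000.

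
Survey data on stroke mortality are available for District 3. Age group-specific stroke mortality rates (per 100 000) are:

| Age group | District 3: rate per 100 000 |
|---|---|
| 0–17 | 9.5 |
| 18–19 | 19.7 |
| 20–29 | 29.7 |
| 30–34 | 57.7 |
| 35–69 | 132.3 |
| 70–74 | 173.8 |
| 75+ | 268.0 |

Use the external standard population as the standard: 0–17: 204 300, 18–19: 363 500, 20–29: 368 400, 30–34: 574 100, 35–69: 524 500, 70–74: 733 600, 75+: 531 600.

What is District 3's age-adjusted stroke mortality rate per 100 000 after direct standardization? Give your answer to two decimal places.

118.95

Standard total = 3 300 000; weights = 0.0619, 0.1102, 0.1116, 0.1740, 0.1589, 0.2223, 0.1611.
Standardized rate: 0.0619×9.5 + 0.1102×19.7 + 0.1116×29.7 + 0.1740×57.7 + 0.1589×132.3 + 0.2223×173.8 + 0.1611×268.0 = 118.9481 per 100 000.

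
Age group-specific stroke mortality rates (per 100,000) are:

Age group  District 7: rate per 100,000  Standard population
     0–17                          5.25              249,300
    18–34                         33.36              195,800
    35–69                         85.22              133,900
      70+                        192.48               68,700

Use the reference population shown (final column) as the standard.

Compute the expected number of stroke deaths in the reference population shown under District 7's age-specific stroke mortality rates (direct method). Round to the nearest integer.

Expected stroke deaths = Σ (standard pop × age-specific rate ÷ 100,000)
= 249,300×5.25/100,000 + 195,800×33.36/100,000 + 133,900×85.22/100,000 + 68,700×192.48/100,000
= 13.09 + 65.32 + 114.11 + 132.23 = 324.75.

325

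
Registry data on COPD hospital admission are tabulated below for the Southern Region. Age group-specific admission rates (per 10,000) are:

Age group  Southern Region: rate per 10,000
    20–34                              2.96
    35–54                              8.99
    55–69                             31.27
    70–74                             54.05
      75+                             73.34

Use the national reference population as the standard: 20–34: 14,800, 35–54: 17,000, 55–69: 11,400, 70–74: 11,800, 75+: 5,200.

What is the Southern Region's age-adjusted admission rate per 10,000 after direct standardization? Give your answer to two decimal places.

26.12

Standard total = 60,200; weights = 0.2458, 0.2824, 0.1894, 0.1960, 0.0864.
Standardized rate: 0.2458×2.96 + 0.2824×8.99 + 0.1894×31.27 + 0.1960×54.05 + 0.0864×73.34 = 26.1175 per 10,000.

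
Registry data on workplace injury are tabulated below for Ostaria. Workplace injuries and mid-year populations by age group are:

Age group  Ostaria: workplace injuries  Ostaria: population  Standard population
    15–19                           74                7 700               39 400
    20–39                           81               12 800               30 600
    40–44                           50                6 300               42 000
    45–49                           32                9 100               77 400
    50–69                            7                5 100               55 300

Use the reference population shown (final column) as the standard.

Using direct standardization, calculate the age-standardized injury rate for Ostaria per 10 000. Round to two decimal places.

Age-specific rates per 10 000 for Ostaria: 96.10, 63.28, 79.37, 35.16, 13.73.
Standard total = 244 700; weights = 0.1610, 0.1251, 0.1716, 0.3163, 0.2260.
Standardized rate: 0.1610×96.10 + 0.1251×63.28 + 0.1716×79.37 + 0.3163×35.16 + 0.2260×13.73 = 51.2342 per 10 000.

51.23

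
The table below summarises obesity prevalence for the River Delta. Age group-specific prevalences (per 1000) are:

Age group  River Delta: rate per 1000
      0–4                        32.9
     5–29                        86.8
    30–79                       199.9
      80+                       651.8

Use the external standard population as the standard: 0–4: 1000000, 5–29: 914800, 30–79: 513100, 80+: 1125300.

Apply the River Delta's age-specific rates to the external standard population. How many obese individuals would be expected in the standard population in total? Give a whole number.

Expected obese individuals = Σ (standard pop × age-specific rate ÷ 1000)
= 1000000×32.9/1000 + 914800×86.8/1000 + 513100×199.9/1000 + 1125300×651.8/1000
= 32900.00 + 79404.64 + 102568.69 + 733470.54 = 948343.87.

948344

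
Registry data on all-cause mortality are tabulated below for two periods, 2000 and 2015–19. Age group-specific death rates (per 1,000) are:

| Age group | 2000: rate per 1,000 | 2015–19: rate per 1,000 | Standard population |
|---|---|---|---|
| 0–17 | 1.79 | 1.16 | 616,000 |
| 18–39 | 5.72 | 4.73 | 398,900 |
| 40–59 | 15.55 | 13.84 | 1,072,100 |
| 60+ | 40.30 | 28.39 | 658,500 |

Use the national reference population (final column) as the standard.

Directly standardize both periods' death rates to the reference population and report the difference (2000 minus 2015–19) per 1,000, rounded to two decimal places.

3.81

Standard total = 2,745,500; weights = 0.2244, 0.1453, 0.3905, 0.2398.
2000: 0.2244×1.79 + 0.1453×5.72 + 0.3905×15.55 + 0.2398×40.30 = 16.9707 per 1,000.
2015–19: 0.2244×1.16 + 0.1453×4.73 + 0.3905×13.84 + 0.2398×28.39 = 13.1612 per 1,000.
Difference = 16.9707 − 13.1612 = 3.8095.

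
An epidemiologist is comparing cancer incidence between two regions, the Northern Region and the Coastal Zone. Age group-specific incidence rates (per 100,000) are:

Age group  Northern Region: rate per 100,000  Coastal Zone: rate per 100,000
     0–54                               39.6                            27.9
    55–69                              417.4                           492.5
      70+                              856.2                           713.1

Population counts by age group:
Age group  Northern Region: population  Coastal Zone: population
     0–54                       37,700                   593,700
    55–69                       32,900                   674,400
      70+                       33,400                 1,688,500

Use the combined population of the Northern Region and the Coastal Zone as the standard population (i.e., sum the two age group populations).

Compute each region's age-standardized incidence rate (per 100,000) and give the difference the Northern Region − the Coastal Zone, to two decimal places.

Combined standard total = 3,060,600; weights = 0.2063, 0.2311, 0.5626.
The Northern Region: 0.2063×39.6 + 0.2311×417.4 + 0.5626×856.2 = 586.3299 per 100,000.
The Coastal Zone: 0.2063×27.9 + 0.2311×492.5 + 0.5626×713.1 = 520.7633 per 100,000.
Difference = 586.3299 − 520.7633 = 65.5666.

65.57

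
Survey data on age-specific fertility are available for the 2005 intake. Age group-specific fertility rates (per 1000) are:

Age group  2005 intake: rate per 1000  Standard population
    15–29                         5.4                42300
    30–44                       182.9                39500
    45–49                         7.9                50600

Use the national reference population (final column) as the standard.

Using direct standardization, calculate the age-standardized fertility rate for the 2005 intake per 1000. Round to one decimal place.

59.3

Standard total = 132400; weights = 0.3195, 0.2983, 0.3822.
Standardized rate: 0.3195×5.4 + 0.2983×182.9 + 0.3822×7.9 = 59.3105 per 1000.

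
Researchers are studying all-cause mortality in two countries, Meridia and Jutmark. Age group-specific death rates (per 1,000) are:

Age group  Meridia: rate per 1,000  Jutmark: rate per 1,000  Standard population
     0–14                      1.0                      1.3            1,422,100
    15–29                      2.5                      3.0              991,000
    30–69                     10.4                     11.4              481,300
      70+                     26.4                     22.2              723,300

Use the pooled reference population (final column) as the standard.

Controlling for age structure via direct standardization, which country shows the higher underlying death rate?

Meridia

Standard total = 3,617,700; weights = 0.3931, 0.2739, 0.1330, 0.1999.
Meridia: 0.3931×1.0 + 0.2739×2.5 + 0.1330×10.4 + 0.1999×26.4 = 7.7398 per 1,000.
Jutmark: 0.3931×1.3 + 0.2739×3.0 + 0.1330×11.4 + 0.1999×22.2 = 7.2880 per 1,000.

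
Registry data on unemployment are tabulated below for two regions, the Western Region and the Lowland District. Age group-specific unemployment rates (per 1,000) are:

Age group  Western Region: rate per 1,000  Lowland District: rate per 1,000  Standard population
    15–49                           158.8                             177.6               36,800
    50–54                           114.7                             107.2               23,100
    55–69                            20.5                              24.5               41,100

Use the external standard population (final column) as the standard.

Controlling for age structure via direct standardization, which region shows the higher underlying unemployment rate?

Standard total = 101,000; weights = 0.3644, 0.2287, 0.4069.
The Western Region: 0.3644×158.8 + 0.2287×114.7 + 0.4069×20.5 = 92.4352 per 1,000.
The Lowland District: 0.3644×177.6 + 0.2287×107.2 + 0.4069×24.5 = 99.1975 per 1,000.

Lowland District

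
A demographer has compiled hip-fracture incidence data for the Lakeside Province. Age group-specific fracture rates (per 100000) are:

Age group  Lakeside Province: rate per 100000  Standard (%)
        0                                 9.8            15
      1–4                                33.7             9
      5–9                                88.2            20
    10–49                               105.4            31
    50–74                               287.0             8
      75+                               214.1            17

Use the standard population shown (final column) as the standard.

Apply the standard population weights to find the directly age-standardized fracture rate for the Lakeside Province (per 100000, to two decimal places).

Standard weights: 0.15, 0.09, 0.20, 0.31, 0.08, 0.17.
Standardized rate: 0.1500×9.8 + 0.0900×33.7 + 0.2000×88.2 + 0.3100×105.4 + 0.0800×287.0 + 0.1700×214.1 = 114.1740 per 100000.

114.17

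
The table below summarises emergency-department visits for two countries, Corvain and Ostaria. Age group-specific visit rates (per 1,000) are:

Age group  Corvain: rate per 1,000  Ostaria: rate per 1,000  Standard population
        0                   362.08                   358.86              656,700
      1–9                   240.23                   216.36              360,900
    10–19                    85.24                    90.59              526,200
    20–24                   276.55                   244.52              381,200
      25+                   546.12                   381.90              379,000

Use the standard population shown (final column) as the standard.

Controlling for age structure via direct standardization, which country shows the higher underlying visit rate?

Standard total = 2,304,000; weights = 0.2850, 0.1566, 0.2284, 0.1655, 0.1645.
Corvain: 0.2850×362.08 + 0.1566×240.23 + 0.2284×85.24 + 0.1655×276.55 + 0.1645×546.12 = 295.8900 per 1,000.
Ostaria: 0.2850×358.86 + 0.1566×216.36 + 0.2284×90.59 + 0.1655×244.52 + 0.1645×381.90 = 260.1420 per 1,000.

Corvain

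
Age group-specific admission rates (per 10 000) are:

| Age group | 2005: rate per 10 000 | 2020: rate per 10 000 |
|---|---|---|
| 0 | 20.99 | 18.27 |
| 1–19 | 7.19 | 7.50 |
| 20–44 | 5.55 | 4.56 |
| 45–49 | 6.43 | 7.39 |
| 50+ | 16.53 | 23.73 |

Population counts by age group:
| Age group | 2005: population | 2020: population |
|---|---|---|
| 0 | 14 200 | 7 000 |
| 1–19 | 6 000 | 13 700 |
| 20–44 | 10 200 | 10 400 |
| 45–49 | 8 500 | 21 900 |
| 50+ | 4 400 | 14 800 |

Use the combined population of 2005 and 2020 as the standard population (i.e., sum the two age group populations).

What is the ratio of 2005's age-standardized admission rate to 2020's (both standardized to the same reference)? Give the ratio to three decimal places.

Combined standard total = 111 100; weights = 0.1908, 0.1773, 0.1854, 0.2736, 0.1728.
2005: 0.1908×20.99 + 0.1773×7.19 + 0.1854×5.55 + 0.2736×6.43 + 0.1728×16.53 = 10.9254 per 10 000.
2020: 0.1908×18.27 + 0.1773×7.50 + 0.1854×4.56 + 0.2736×7.39 + 0.1728×23.73 = 11.7847 per 10 000.
Ratio = 10.9254 ÷ 11.7847 = 0.92708.

0.927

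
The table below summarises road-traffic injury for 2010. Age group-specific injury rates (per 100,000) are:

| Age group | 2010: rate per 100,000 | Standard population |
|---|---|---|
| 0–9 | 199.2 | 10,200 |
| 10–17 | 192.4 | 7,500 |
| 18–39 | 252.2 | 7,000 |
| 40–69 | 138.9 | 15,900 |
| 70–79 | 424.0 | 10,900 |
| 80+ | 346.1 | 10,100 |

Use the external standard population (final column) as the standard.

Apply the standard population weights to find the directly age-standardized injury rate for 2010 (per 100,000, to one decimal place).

Standard total = 61,600; weights = 0.1656, 0.1218, 0.1136, 0.2581, 0.1769, 0.1640.
Standardized rate: 0.1656×199.2 + 0.1218×192.4 + 0.1136×252.2 + 0.2581×138.9 + 0.1769×424.0 + 0.1640×346.1 = 252.6942 per 100,000.

252.7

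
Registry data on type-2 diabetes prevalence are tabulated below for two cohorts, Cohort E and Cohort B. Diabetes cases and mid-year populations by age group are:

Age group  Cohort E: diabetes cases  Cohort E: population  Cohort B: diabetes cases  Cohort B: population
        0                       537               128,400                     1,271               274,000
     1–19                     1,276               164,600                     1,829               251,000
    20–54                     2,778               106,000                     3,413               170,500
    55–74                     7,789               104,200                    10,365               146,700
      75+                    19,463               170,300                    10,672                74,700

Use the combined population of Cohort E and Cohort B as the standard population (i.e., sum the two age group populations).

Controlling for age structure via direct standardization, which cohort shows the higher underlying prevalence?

Age-specific rates per 1,000 for Cohort E: 4.182, 7.752, 26.208, 74.750, 114.287.
For Cohort B: 4.639, 7.287, 20.018, 70.654, 142.865.
Combined standard total = 1,590,400; weights = 0.2530, 0.2613, 0.1739, 0.1578, 0.1540.
Cohort E: 0.2530×4.182 + 0.2613×7.752 + 0.1739×26.208 + 0.1578×74.750 + 0.1540×114.287 = 37.0386 per 1,000.
Cohort B: 0.2530×4.639 + 0.2613×7.287 + 0.1739×20.018 + 0.1578×70.654 + 0.1540×142.865 = 39.7126 per 1,000.
The crude rates (47.28 vs 30.05) would put Cohort E higher, but that reflects its age composition; once standardized to a common age structure, Cohort B has the higher underlying rate.

Cohort B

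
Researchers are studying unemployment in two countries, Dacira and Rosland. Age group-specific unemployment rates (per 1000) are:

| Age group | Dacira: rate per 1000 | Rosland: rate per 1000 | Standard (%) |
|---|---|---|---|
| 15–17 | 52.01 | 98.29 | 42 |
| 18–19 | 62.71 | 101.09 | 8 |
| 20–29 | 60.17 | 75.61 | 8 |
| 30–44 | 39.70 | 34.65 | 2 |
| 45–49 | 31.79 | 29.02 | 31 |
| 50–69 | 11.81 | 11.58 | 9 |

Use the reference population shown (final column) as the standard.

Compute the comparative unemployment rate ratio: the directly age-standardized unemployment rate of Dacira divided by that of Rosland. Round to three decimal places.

0.656

Standard weights: 0.42, 0.08, 0.08, 0.02, 0.31, 0.09.
Dacira: 0.4200×52.01 + 0.0800×62.71 + 0.0800×60.17 + 0.0200×39.70 + 0.3100×31.79 + 0.0900×11.81 = 43.3864 per 1000.
Rosland: 0.4200×98.29 + 0.0800×101.09 + 0.0800×75.61 + 0.0200×34.65 + 0.3100×29.02 + 0.0900×11.58 = 66.1492 per 1000.
Ratio = 43.3864 ÷ 66.1492 = 0.65589.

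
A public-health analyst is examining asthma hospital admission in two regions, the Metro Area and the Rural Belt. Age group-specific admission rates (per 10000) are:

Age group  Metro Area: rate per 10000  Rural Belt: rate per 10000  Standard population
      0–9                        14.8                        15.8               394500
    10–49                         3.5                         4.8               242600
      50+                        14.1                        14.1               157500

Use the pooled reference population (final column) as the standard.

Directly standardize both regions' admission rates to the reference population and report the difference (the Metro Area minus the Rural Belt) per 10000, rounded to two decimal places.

Standard total = 794600; weights = 0.4965, 0.3053, 0.1982.
The Metro Area: 0.4965×14.8 + 0.3053×3.5 + 0.1982×14.1 = 11.2112 per 10000.
The Rural Belt: 0.4965×15.8 + 0.3053×4.8 + 0.1982×14.1 = 12.1046 per 10000.
Difference = 11.2112 − 12.1046 = -0.8934.

-0.89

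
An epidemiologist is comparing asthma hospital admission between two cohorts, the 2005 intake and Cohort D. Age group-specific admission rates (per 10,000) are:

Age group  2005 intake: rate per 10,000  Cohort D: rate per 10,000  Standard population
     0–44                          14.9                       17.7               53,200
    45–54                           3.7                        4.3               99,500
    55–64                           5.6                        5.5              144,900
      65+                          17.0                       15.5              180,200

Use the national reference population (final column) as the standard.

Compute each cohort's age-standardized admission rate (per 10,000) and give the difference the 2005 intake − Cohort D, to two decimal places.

Standard total = 477,800; weights = 0.1113, 0.2082, 0.3033, 0.3771.
The 2005 intake: 0.1113×14.9 + 0.2082×3.7 + 0.3033×5.6 + 0.3771×17.0 = 10.5393 per 10,000.
Cohort D: 0.1113×17.7 + 0.2082×4.3 + 0.3033×5.5 + 0.3771×15.5 = 10.3799 per 10,000.
Difference = 10.5393 − 10.3799 = 0.1593.

0.16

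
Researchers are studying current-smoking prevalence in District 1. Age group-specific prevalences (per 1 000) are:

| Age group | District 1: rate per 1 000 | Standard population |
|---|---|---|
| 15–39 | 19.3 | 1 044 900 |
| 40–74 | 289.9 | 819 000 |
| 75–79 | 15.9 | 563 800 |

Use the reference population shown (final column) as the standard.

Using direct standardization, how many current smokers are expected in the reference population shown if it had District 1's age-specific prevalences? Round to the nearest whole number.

266559

Expected current smokers = Σ (standard pop × age-specific rate ÷ 1 000)
= 1 044 900×19.3/1 000 + 819 000×289.9/1 000 + 563 800×15.9/1 000
= 20166.57 + 237428.10 + 8964.42 = 266559.09.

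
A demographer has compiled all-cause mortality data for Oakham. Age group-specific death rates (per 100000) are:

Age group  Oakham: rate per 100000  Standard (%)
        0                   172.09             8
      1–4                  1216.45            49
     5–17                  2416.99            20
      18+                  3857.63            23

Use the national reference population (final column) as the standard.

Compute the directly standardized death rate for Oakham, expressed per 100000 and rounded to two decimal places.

Standard weights: 0.08, 0.49, 0.20, 0.23.
Standardized rate: 0.0800×172.09 + 0.4900×1216.45 + 0.2000×2416.99 + 0.2300×3857.63 = 1980.4806 per 100000.

1980.48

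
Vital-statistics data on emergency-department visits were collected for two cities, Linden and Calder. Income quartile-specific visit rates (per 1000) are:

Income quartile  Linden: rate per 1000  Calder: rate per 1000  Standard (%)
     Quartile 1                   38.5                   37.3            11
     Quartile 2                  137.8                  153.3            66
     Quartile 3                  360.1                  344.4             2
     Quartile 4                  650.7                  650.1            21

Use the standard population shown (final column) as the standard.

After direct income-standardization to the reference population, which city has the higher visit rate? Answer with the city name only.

Standard weights: 0.11, 0.66, 0.02, 0.21.
Linden: 0.1100×38.5 + 0.6600×137.8 + 0.0200×360.1 + 0.2100×650.7 = 239.0320 per 1000.
Calder: 0.1100×37.3 + 0.6600×153.3 + 0.0200×344.4 + 0.2100×650.1 = 248.6900 per 1000.

Calder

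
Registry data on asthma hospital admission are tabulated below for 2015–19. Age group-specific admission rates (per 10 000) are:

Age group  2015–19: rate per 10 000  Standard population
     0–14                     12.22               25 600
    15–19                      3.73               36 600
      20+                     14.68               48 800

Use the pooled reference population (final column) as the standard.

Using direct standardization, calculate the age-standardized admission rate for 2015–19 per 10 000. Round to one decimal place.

Standard total = 111 000; weights = 0.2306, 0.3297, 0.4396.
Standardized rate: 0.2306×12.22 + 0.3297×3.73 + 0.4396×14.68 = 10.5021 per 10 000.

10.5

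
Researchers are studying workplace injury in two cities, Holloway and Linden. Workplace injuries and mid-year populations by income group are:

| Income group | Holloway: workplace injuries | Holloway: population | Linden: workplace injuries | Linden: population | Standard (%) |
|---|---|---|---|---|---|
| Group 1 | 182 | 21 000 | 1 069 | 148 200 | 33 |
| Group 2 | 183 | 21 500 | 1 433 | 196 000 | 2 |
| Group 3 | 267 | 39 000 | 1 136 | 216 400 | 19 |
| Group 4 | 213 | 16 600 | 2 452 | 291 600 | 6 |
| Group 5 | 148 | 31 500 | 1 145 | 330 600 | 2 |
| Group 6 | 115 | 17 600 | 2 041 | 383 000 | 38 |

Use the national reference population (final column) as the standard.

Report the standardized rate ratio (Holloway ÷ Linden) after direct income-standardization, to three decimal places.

1.254

Income-specific rates per 10 000 for Holloway: 86.67, 85.12, 68.46, 128.31, 46.98, 65.34.
For Linden: 72.13, 73.11, 52.50, 84.09, 34.63, 53.29.
Standard weights: 0.33, 0.02, 0.19, 0.06, 0.02, 0.38.
Holloway: 0.3300×86.67 + 0.0200×85.12 + 0.1900×68.46 + 0.0600×128.31 + 0.0200×46.98 + 0.3800×65.34 = 76.7780 per 10 000.
Linden: 0.3300×72.13 + 0.0200×73.11 + 0.1900×52.50 + 0.0600×84.09 + 0.0200×34.63 + 0.3800×53.29 = 61.2281 per 10 000.
Ratio = 76.7780 ÷ 61.2281 = 1.25397.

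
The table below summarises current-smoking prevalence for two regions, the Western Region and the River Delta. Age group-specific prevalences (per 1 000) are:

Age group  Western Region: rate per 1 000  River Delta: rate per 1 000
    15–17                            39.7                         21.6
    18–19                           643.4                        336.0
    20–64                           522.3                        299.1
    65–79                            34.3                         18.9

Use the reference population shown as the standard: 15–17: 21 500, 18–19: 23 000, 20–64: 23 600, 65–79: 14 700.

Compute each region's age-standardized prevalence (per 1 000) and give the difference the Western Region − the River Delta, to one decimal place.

Standard total = 82 800; weights = 0.2597, 0.2778, 0.2850, 0.1775.
The Western Region: 0.2597×39.7 + 0.2778×643.4 + 0.2850×522.3 + 0.1775×34.3 = 343.9884 per 1 000.
The River Delta: 0.2597×21.6 + 0.2778×336.0 + 0.2850×299.1 + 0.1775×18.9 = 187.5482 per 1 000.
Difference = 343.9884 − 187.5482 = 156.4402.

156.4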